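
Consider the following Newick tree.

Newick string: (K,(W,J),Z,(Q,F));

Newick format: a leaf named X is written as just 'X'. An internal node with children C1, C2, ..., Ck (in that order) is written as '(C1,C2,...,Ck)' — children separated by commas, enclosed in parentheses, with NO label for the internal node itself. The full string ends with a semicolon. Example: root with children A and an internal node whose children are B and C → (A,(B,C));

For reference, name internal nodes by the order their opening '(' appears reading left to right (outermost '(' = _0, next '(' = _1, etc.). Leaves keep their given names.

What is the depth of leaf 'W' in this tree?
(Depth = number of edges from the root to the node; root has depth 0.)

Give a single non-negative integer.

Answer: 2

Derivation:
Newick: (K,(W,J),Z,(Q,F));
Naming internals by '(' encounter order: outermost '(' = _0, next = _1, ...
Query node: W
Path from root: _0 -> _1 -> W
Depth of W: 2 (number of edges from root)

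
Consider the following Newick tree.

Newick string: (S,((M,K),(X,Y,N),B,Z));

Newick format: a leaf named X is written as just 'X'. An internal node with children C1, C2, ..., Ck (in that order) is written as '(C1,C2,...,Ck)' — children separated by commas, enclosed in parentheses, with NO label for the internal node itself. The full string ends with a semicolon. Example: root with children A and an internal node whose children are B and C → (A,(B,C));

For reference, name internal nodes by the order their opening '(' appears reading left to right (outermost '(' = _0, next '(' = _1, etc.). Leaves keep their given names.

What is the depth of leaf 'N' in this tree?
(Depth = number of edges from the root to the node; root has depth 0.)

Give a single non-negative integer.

Answer: 3

Derivation:
Newick: (S,((M,K),(X,Y,N),B,Z));
Naming internals by '(' encounter order: outermost '(' = _0, next = _1, ...
Query node: N
Path from root: _0 -> _1 -> _3 -> N
Depth of N: 3 (number of edges from root)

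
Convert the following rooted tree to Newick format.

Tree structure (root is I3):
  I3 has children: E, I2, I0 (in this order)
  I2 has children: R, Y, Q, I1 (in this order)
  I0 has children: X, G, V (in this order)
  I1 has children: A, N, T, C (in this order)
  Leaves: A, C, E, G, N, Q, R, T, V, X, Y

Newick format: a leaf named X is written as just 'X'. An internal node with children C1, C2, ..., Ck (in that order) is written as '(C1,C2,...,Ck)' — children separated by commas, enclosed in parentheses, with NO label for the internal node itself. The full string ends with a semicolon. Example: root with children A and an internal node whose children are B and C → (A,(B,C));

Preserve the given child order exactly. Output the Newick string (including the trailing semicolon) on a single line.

Answer: (E,(R,Y,Q,(A,N,T,C)),(X,G,V));

Derivation:
internal I3 with children ['E', 'I2', 'I0']
  leaf 'E' → 'E'
  internal I2 with children ['R', 'Y', 'Q', 'I1']
    leaf 'R' → 'R'
    leaf 'Y' → 'Y'
    leaf 'Q' → 'Q'
    internal I1 with children ['A', 'N', 'T', 'C']
      leaf 'A' → 'A'
      leaf 'N' → 'N'
      leaf 'T' → 'T'
      leaf 'C' → 'C'
    → '(A,N,T,C)'
  → '(R,Y,Q,(A,N,T,C))'
  internal I0 with children ['X', 'G', 'V']
    leaf 'X' → 'X'
    leaf 'G' → 'G'
    leaf 'V' → 'V'
  → '(X,G,V)'
→ '(E,(R,Y,Q,(A,N,T,C)),(X,G,V))'
Final: (E,(R,Y,Q,(A,N,T,C)),(X,G,V));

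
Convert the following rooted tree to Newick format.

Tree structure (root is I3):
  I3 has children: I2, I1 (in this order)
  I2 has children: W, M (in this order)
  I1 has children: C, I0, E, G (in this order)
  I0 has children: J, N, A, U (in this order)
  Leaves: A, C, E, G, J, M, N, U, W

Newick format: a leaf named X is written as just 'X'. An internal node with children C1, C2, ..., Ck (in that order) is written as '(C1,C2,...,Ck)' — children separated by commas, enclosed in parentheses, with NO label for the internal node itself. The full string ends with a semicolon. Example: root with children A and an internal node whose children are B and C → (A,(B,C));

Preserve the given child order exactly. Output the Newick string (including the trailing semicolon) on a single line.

Answer: ((W,M),(C,(J,N,A,U),E,G));

Derivation:
internal I3 with children ['I2', 'I1']
  internal I2 with children ['W', 'M']
    leaf 'W' → 'W'
    leaf 'M' → 'M'
  → '(W,M)'
  internal I1 with children ['C', 'I0', 'E', 'G']
    leaf 'C' → 'C'
    internal I0 with children ['J', 'N', 'A', 'U']
      leaf 'J' → 'J'
      leaf 'N' → 'N'
      leaf 'A' → 'A'
      leaf 'U' → 'U'
    → '(J,N,A,U)'
    leaf 'E' → 'E'
    leaf 'G' → 'G'
  → '(C,(J,N,A,U),E,G)'
→ '((W,M),(C,(J,N,A,U),E,G))'
Final: ((W,M),(C,(J,N,A,U),E,G));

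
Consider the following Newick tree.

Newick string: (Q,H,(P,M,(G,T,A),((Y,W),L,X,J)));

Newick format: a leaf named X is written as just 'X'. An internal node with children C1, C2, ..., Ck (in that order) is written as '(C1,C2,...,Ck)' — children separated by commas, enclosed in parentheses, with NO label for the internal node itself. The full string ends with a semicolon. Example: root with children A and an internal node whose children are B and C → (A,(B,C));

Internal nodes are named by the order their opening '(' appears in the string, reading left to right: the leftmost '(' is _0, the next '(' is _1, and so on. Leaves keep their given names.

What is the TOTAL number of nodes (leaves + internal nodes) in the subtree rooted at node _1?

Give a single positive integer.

Newick: (Q,H,(P,M,(G,T,A),((Y,W),L,X,J)));
Locate _1: it is the '(' at position 5 (the 2nd '(' reading left to right).
Query: subtree rooted at _1
_1: subtree_size = 1 + 13
  P: subtree_size = 1 + 0
  M: subtree_size = 1 + 0
  _2: subtree_size = 1 + 3
    G: subtree_size = 1 + 0
    T: subtree_size = 1 + 0
    A: subtree_size = 1 + 0
  _3: subtree_size = 1 + 6
    _4: subtree_size = 1 + 2
      Y: subtree_size = 1 + 0
      W: subtree_size = 1 + 0
    L: subtree_size = 1 + 0
    X: subtree_size = 1 + 0
    J: subtree_size = 1 + 0
Total subtree size of _1: 14

Answer: 14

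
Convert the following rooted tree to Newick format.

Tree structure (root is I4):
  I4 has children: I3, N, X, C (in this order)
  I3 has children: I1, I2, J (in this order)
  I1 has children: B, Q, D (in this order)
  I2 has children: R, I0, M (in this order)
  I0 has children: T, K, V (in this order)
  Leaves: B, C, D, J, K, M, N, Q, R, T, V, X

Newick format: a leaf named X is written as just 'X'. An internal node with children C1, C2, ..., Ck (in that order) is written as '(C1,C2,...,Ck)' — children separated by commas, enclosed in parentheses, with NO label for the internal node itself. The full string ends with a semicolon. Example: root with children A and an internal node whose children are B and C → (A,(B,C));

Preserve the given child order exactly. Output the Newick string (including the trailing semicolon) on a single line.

internal I4 with children ['I3', 'N', 'X', 'C']
  internal I3 with children ['I1', 'I2', 'J']
    internal I1 with children ['B', 'Q', 'D']
      leaf 'B' → 'B'
      leaf 'Q' → 'Q'
      leaf 'D' → 'D'
    → '(B,Q,D)'
    internal I2 with children ['R', 'I0', 'M']
      leaf 'R' → 'R'
      internal I0 with children ['T', 'K', 'V']
        leaf 'T' → 'T'
        leaf 'K' → 'K'
        leaf 'V' → 'V'
      → '(T,K,V)'
      leaf 'M' → 'M'
    → '(R,(T,K,V),M)'
    leaf 'J' → 'J'
  → '((B,Q,D),(R,(T,K,V),M),J)'
  leaf 'N' → 'N'
  leaf 'X' → 'X'
  leaf 'C' → 'C'
→ '(((B,Q,D),(R,(T,K,V),M),J),N,X,C)'
Final: (((B,Q,D),(R,(T,K,V),M),J),N,X,C);

Answer: (((B,Q,D),(R,(T,K,V),M),J),N,X,C);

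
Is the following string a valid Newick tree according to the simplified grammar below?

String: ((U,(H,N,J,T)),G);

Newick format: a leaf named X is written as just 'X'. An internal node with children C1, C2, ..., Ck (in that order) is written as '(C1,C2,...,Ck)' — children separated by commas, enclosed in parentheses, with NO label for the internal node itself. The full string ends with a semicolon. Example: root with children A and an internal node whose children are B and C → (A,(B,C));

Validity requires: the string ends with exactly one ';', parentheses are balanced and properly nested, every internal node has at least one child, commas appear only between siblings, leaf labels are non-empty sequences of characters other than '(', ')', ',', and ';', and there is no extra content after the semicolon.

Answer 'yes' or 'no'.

Answer: yes

Derivation:
Input: ((U,(H,N,J,T)),G);
Paren balance: 3 '(' vs 3 ')' OK
Ends with single ';': True
Full parse: OK
Valid: True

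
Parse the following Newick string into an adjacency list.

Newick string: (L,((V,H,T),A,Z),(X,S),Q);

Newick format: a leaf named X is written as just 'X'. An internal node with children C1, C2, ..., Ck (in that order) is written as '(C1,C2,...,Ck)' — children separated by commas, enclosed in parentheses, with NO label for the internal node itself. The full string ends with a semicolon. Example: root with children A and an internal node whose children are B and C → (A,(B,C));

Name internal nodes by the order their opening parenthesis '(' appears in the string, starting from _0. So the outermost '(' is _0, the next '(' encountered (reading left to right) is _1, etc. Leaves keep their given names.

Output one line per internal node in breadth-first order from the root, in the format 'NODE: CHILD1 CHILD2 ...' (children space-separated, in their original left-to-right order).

Answer: _0: L _1 _3 Q
_1: _2 A Z
_3: X S
_2: V H T

Derivation:
Input: (L,((V,H,T),A,Z),(X,S),Q);
Scanning left-to-right, naming '(' by encounter order:
  pos 0: '(' -> open internal node _0 (depth 1)
  pos 3: '(' -> open internal node _1 (depth 2)
  pos 4: '(' -> open internal node _2 (depth 3)
  pos 10: ')' -> close internal node _2 (now at depth 2)
  pos 15: ')' -> close internal node _1 (now at depth 1)
  pos 17: '(' -> open internal node _3 (depth 2)
  pos 21: ')' -> close internal node _3 (now at depth 1)
  pos 24: ')' -> close internal node _0 (now at depth 0)
Total internal nodes: 4
BFS adjacency from root:
  _0: L _1 _3 Q
  _1: _2 A Z
  _3: X S
  _2: V H T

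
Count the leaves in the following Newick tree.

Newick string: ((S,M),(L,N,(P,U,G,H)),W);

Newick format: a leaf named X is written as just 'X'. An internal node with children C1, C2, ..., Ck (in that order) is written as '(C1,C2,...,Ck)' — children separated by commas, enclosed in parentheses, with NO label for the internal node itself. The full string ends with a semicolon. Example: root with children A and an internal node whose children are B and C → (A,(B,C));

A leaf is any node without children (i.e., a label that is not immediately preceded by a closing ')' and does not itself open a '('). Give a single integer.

Newick: ((S,M),(L,N,(P,U,G,H)),W);
Scan left-to-right; a leaf is any maximal label run not followed by '(':
  pos 2: leaf 'S' → count = 1
  pos 4: leaf 'M' → count = 2
  pos 8: leaf 'L' → count = 3
  pos 10: leaf 'N' → count = 4
  pos 13: leaf 'P' → count = 5
  pos 15: leaf 'U' → count = 6
  pos 17: leaf 'G' → count = 7
  pos 19: leaf 'H' → count = 8
  pos 23: leaf 'W' → count = 9
Total leaves: 9

Answer: 9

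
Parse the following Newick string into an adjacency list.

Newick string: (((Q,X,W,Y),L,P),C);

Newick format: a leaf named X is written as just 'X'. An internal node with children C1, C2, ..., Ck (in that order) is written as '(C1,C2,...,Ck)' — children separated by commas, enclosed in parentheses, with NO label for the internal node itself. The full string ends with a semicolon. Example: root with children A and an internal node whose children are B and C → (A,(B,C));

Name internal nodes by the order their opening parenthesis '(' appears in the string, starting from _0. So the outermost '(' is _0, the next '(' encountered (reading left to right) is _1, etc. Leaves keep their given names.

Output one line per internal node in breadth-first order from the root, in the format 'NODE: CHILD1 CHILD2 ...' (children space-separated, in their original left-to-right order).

Input: (((Q,X,W,Y),L,P),C);
Scanning left-to-right, naming '(' by encounter order:
  pos 0: '(' -> open internal node _0 (depth 1)
  pos 1: '(' -> open internal node _1 (depth 2)
  pos 2: '(' -> open internal node _2 (depth 3)
  pos 10: ')' -> close internal node _2 (now at depth 2)
  pos 15: ')' -> close internal node _1 (now at depth 1)
  pos 18: ')' -> close internal node _0 (now at depth 0)
Total internal nodes: 3
BFS adjacency from root:
  _0: _1 C
  _1: _2 L P
  _2: Q X W Y

Answer: _0: _1 C
_1: _2 L P
_2: Q X W Y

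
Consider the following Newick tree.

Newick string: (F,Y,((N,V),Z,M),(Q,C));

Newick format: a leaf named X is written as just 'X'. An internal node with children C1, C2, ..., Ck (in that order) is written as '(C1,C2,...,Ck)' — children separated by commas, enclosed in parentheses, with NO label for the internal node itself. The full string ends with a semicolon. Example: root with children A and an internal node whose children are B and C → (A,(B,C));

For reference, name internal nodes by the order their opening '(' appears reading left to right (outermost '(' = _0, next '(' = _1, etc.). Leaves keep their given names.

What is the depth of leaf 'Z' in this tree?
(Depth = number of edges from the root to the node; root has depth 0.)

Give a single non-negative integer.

Answer: 2

Derivation:
Newick: (F,Y,((N,V),Z,M),(Q,C));
Naming internals by '(' encounter order: outermost '(' = _0, next = _1, ...
Query node: Z
Path from root: _0 -> _1 -> Z
Depth of Z: 2 (number of edges from root)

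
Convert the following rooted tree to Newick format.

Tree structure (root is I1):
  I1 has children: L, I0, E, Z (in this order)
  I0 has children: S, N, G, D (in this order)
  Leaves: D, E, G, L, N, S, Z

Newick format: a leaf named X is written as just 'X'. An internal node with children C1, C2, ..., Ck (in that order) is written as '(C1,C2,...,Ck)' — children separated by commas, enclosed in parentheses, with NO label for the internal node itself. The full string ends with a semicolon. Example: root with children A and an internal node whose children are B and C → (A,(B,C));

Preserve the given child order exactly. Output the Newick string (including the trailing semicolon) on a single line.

internal I1 with children ['L', 'I0', 'E', 'Z']
  leaf 'L' → 'L'
  internal I0 with children ['S', 'N', 'G', 'D']
    leaf 'S' → 'S'
    leaf 'N' → 'N'
    leaf 'G' → 'G'
    leaf 'D' → 'D'
  → '(S,N,G,D)'
  leaf 'E' → 'E'
  leaf 'Z' → 'Z'
→ '(L,(S,N,G,D),E,Z)'
Final: (L,(S,N,G,D),E,Z);

Answer: (L,(S,N,G,D),E,Z);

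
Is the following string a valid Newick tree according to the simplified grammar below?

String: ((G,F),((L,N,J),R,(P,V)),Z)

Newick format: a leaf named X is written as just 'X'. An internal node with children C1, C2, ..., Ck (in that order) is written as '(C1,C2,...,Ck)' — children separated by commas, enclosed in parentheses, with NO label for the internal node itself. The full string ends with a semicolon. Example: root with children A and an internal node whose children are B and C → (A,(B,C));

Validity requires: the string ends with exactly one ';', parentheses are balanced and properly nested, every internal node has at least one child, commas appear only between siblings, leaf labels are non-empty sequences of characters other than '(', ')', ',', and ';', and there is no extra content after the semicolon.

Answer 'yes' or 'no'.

Input: ((G,F),((L,N,J),R,(P,V)),Z)
Paren balance: 5 '(' vs 5 ')' OK
Ends with single ';': False
Full parse: FAILS (must end with ;)
Valid: False

Answer: no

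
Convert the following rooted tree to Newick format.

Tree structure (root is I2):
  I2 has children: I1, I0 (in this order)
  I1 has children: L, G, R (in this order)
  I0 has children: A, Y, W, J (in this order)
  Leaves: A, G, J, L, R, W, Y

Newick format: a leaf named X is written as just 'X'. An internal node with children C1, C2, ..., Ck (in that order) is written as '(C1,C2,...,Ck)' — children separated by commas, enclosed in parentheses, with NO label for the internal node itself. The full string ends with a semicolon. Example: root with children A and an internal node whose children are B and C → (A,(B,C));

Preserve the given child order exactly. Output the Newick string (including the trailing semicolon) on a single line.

Answer: ((L,G,R),(A,Y,W,J));

Derivation:
internal I2 with children ['I1', 'I0']
  internal I1 with children ['L', 'G', 'R']
    leaf 'L' → 'L'
    leaf 'G' → 'G'
    leaf 'R' → 'R'
  → '(L,G,R)'
  internal I0 with children ['A', 'Y', 'W', 'J']
    leaf 'A' → 'A'
    leaf 'Y' → 'Y'
    leaf 'W' → 'W'
    leaf 'J' → 'J'
  → '(A,Y,W,J)'
→ '((L,G,R),(A,Y,W,J))'
Final: ((L,G,R),(A,Y,W,J));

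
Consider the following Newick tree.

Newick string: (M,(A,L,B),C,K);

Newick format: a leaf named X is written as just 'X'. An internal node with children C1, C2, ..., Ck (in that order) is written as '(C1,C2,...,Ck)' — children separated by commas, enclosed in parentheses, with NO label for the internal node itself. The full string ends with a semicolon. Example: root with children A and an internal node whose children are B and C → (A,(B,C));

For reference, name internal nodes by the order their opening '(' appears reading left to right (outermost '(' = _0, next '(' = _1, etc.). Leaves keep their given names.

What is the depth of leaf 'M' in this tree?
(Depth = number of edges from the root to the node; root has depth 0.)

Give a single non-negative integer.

Newick: (M,(A,L,B),C,K);
Naming internals by '(' encounter order: outermost '(' = _0, next = _1, ...
Query node: M
Path from root: _0 -> M
Depth of M: 1 (number of edges from root)

Answer: 1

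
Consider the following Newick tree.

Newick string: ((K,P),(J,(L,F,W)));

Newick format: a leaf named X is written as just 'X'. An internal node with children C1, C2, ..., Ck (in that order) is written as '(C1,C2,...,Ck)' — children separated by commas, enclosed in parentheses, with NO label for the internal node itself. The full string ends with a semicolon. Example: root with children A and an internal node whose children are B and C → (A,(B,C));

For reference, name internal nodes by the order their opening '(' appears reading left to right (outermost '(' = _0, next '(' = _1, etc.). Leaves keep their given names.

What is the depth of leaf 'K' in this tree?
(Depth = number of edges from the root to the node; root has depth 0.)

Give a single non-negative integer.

Newick: ((K,P),(J,(L,F,W)));
Naming internals by '(' encounter order: outermost '(' = _0, next = _1, ...
Query node: K
Path from root: _0 -> _1 -> K
Depth of K: 2 (number of edges from root)

Answer: 2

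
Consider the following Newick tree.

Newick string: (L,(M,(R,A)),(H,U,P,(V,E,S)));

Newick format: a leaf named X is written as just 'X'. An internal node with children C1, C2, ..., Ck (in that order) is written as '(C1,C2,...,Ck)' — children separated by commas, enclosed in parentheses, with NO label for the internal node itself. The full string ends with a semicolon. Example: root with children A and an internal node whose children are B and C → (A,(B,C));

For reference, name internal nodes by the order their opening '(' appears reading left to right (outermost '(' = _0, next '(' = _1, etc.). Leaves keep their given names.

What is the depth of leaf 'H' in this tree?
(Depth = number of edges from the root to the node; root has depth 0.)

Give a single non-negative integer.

Answer: 2

Derivation:
Newick: (L,(M,(R,A)),(H,U,P,(V,E,S)));
Naming internals by '(' encounter order: outermost '(' = _0, next = _1, ...
Query node: H
Path from root: _0 -> _3 -> H
Depth of H: 2 (number of edges from root)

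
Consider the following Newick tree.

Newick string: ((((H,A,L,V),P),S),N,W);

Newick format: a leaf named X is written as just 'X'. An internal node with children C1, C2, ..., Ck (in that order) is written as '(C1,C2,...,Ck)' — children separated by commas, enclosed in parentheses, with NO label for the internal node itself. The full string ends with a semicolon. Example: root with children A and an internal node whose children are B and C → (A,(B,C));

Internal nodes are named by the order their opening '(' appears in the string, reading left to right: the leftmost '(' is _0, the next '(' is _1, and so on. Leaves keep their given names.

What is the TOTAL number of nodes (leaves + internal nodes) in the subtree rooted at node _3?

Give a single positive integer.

Answer: 5

Derivation:
Newick: ((((H,A,L,V),P),S),N,W);
Locate _3: it is the '(' at position 3 (the 4th '(' reading left to right).
Query: subtree rooted at _3
_3: subtree_size = 1 + 4
  H: subtree_size = 1 + 0
  A: subtree_size = 1 + 0
  L: subtree_size = 1 + 0
  V: subtree_size = 1 + 0
Total subtree size of _3: 5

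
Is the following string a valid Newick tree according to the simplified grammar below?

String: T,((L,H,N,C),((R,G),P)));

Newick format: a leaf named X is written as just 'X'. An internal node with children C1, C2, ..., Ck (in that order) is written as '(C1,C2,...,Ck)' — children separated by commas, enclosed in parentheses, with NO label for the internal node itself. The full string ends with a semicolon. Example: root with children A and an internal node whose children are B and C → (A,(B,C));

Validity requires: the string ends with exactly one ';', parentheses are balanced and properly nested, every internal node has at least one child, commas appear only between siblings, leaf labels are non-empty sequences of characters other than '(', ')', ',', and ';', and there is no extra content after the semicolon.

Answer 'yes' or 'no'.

Input: T,((L,H,N,C),((R,G),P)));
Paren balance: 4 '(' vs 5 ')' MISMATCH
Ends with single ';': True
Full parse: FAILS (extra content after tree at pos 1)
Valid: False

Answer: no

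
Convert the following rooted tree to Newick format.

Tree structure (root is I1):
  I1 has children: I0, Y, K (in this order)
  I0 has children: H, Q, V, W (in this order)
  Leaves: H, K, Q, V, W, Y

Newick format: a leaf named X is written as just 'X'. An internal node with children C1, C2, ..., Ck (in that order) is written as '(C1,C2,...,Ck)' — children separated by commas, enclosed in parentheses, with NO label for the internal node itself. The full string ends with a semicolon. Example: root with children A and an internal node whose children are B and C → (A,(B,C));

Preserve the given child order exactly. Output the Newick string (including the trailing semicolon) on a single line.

internal I1 with children ['I0', 'Y', 'K']
  internal I0 with children ['H', 'Q', 'V', 'W']
    leaf 'H' → 'H'
    leaf 'Q' → 'Q'
    leaf 'V' → 'V'
    leaf 'W' → 'W'
  → '(H,Q,V,W)'
  leaf 'Y' → 'Y'
  leaf 'K' → 'K'
→ '((H,Q,V,W),Y,K)'
Final: ((H,Q,V,W),Y,K);

Answer: ((H,Q,V,W),Y,K);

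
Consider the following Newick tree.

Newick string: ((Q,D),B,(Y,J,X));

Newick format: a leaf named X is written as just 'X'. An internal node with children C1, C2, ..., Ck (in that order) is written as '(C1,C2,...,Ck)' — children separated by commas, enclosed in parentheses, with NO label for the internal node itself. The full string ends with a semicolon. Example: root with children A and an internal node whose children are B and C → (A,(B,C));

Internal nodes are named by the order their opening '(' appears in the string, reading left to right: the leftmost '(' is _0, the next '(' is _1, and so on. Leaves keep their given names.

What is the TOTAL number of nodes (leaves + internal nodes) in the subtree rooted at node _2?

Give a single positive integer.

Newick: ((Q,D),B,(Y,J,X));
Locate _2: it is the '(' at position 9 (the 3rd '(' reading left to right).
Query: subtree rooted at _2
_2: subtree_size = 1 + 3
  Y: subtree_size = 1 + 0
  J: subtree_size = 1 + 0
  X: subtree_size = 1 + 0
Total subtree size of _2: 4

Answer: 4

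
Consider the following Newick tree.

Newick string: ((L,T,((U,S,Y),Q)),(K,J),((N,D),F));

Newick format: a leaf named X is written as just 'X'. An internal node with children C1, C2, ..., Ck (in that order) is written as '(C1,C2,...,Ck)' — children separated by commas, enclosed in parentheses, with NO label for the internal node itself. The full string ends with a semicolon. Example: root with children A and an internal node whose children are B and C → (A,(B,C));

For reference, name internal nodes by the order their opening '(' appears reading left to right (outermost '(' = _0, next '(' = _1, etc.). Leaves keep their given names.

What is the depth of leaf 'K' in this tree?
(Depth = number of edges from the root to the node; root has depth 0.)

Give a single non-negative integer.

Answer: 2

Derivation:
Newick: ((L,T,((U,S,Y),Q)),(K,J),((N,D),F));
Naming internals by '(' encounter order: outermost '(' = _0, next = _1, ...
Query node: K
Path from root: _0 -> _4 -> K
Depth of K: 2 (number of edges from root)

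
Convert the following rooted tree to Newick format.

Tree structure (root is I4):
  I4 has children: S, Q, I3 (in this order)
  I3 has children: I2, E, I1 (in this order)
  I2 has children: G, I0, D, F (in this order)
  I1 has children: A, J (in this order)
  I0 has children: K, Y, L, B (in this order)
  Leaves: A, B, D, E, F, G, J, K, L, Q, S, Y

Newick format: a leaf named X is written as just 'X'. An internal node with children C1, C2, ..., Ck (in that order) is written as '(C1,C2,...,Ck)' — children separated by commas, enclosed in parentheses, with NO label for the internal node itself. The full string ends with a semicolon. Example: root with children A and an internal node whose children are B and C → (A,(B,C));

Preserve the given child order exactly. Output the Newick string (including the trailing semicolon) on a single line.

Answer: (S,Q,((G,(K,Y,L,B),D,F),E,(A,J)));

Derivation:
internal I4 with children ['S', 'Q', 'I3']
  leaf 'S' → 'S'
  leaf 'Q' → 'Q'
  internal I3 with children ['I2', 'E', 'I1']
    internal I2 with children ['G', 'I0', 'D', 'F']
      leaf 'G' → 'G'
      internal I0 with children ['K', 'Y', 'L', 'B']
        leaf 'K' → 'K'
        leaf 'Y' → 'Y'
        leaf 'L' → 'L'
        leaf 'B' → 'B'
      → '(K,Y,L,B)'
      leaf 'D' → 'D'
      leaf 'F' → 'F'
    → '(G,(K,Y,L,B),D,F)'
    leaf 'E' → 'E'
    internal I1 with children ['A', 'J']
      leaf 'A' → 'A'
      leaf 'J' → 'J'
    → '(A,J)'
  → '((G,(K,Y,L,B),D,F),E,(A,J))'
→ '(S,Q,((G,(K,Y,L,B),D,F),E,(A,J)))'
Final: (S,Q,((G,(K,Y,L,B),D,F),E,(A,J)));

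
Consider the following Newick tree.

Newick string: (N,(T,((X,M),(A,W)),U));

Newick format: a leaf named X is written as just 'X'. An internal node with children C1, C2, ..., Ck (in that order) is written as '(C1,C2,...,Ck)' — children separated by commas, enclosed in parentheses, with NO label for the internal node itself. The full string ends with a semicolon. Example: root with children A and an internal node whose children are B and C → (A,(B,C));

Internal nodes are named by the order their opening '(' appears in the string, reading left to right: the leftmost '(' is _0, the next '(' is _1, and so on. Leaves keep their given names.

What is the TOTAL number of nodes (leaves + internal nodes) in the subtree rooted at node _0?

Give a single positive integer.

Answer: 12

Derivation:
Newick: (N,(T,((X,M),(A,W)),U));
Locate _0: it is the '(' at position 0 (the 1st '(' reading left to right).
Query: subtree rooted at _0
_0: subtree_size = 1 + 11
  N: subtree_size = 1 + 0
  _1: subtree_size = 1 + 9
    T: subtree_size = 1 + 0
    _2: subtree_size = 1 + 6
      _3: subtree_size = 1 + 2
        X: subtree_size = 1 + 0
        M: subtree_size = 1 + 0
      _4: subtree_size = 1 + 2
        A: subtree_size = 1 + 0
        W: subtree_size = 1 + 0
    U: subtree_size = 1 + 0
Total subtree size of _0: 12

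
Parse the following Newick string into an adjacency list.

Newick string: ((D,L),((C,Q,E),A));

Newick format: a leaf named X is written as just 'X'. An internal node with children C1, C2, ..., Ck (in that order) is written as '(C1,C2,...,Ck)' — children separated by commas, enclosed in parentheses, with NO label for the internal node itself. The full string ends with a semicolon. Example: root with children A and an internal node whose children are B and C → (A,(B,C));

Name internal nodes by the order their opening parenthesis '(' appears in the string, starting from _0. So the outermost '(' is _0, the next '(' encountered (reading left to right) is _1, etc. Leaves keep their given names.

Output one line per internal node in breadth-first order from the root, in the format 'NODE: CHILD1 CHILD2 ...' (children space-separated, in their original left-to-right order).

Answer: _0: _1 _2
_1: D L
_2: _3 A
_3: C Q E

Derivation:
Input: ((D,L),((C,Q,E),A));
Scanning left-to-right, naming '(' by encounter order:
  pos 0: '(' -> open internal node _0 (depth 1)
  pos 1: '(' -> open internal node _1 (depth 2)
  pos 5: ')' -> close internal node _1 (now at depth 1)
  pos 7: '(' -> open internal node _2 (depth 2)
  pos 8: '(' -> open internal node _3 (depth 3)
  pos 14: ')' -> close internal node _3 (now at depth 2)
  pos 17: ')' -> close internal node _2 (now at depth 1)
  pos 18: ')' -> close internal node _0 (now at depth 0)
Total internal nodes: 4
BFS adjacency from root:
  _0: _1 _2
  _1: D L
  _2: _3 A
  _3: C Q E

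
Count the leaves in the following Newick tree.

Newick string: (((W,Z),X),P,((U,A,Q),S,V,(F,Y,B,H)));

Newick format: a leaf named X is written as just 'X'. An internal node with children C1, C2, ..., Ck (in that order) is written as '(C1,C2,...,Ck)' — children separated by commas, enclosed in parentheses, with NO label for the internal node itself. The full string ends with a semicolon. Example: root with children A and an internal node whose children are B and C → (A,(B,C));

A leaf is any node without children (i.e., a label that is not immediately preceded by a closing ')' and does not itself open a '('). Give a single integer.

Newick: (((W,Z),X),P,((U,A,Q),S,V,(F,Y,B,H)));
Scan left-to-right; a leaf is any maximal label run not followed by '(':
  pos 3: leaf 'W' → count = 1
  pos 5: leaf 'Z' → count = 2
  pos 8: leaf 'X' → count = 3
  pos 11: leaf 'P' → count = 4
  pos 15: leaf 'U' → count = 5
  pos 17: leaf 'A' → count = 6
  pos 19: leaf 'Q' → count = 7
  pos 22: leaf 'S' → count = 8
  pos 24: leaf 'V' → count = 9
  pos 27: leaf 'F' → count = 10
  pos 29: leaf 'Y' → count = 11
  pos 31: leaf 'B' → count = 12
  pos 33: leaf 'H' → count = 13
Total leaves: 13

Answer: 13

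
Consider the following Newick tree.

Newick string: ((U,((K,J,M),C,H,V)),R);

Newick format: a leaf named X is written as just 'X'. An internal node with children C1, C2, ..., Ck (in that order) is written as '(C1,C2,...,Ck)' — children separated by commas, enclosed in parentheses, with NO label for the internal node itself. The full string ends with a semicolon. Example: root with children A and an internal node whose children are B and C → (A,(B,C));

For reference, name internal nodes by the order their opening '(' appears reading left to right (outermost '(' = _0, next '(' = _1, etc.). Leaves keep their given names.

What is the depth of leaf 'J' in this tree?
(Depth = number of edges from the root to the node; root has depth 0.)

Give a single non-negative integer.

Answer: 4

Derivation:
Newick: ((U,((K,J,M),C,H,V)),R);
Naming internals by '(' encounter order: outermost '(' = _0, next = _1, ...
Query node: J
Path from root: _0 -> _1 -> _2 -> _3 -> J
Depth of J: 4 (number of edges from root)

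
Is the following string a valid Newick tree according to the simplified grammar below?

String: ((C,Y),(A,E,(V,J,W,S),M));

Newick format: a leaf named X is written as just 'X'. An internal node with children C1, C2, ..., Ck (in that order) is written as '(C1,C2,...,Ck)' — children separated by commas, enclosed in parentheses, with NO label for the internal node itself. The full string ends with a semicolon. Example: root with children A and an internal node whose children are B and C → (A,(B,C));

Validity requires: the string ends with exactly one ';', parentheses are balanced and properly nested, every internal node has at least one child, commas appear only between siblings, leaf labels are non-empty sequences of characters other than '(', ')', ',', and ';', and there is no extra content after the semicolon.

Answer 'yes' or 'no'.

Input: ((C,Y),(A,E,(V,J,W,S),M));
Paren balance: 4 '(' vs 4 ')' OK
Ends with single ';': True
Full parse: OK
Valid: True

Answer: yes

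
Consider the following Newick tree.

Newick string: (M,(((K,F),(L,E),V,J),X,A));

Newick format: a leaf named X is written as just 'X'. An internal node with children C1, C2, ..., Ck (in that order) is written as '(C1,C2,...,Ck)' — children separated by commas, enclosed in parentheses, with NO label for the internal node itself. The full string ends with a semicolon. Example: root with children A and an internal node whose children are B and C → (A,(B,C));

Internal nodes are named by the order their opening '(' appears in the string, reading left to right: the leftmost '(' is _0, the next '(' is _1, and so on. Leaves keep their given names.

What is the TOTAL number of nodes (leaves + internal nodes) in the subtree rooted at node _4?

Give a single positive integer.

Newick: (M,(((K,F),(L,E),V,J),X,A));
Locate _4: it is the '(' at position 11 (the 5th '(' reading left to right).
Query: subtree rooted at _4
_4: subtree_size = 1 + 2
  L: subtree_size = 1 + 0
  E: subtree_size = 1 + 0
Total subtree size of _4: 3

Answer: 3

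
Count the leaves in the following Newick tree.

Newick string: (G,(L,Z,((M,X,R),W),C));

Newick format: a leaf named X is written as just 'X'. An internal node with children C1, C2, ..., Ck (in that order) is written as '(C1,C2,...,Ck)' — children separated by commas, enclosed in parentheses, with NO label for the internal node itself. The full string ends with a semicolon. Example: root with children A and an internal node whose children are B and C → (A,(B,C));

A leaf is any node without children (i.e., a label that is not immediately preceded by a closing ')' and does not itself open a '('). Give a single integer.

Newick: (G,(L,Z,((M,X,R),W),C));
Scan left-to-right; a leaf is any maximal label run not followed by '(':
  pos 1: leaf 'G' → count = 1
  pos 4: leaf 'L' → count = 2
  pos 6: leaf 'Z' → count = 3
  pos 10: leaf 'M' → count = 4
  pos 12: leaf 'X' → count = 5
  pos 14: leaf 'R' → count = 6
  pos 17: leaf 'W' → count = 7
  pos 20: leaf 'C' → count = 8
Total leaves: 8

Answer: 8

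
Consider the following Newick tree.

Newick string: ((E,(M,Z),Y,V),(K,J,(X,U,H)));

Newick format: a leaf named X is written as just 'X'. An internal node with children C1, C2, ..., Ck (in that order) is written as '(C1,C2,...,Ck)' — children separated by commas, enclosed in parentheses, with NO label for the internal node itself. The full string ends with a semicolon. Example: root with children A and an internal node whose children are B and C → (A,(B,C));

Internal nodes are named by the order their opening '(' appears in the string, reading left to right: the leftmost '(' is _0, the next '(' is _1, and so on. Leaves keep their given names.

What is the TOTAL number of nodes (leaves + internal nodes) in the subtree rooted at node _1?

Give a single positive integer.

Newick: ((E,(M,Z),Y,V),(K,J,(X,U,H)));
Locate _1: it is the '(' at position 1 (the 2nd '(' reading left to right).
Query: subtree rooted at _1
_1: subtree_size = 1 + 6
  E: subtree_size = 1 + 0
  _2: subtree_size = 1 + 2
    M: subtree_size = 1 + 0
    Z: subtree_size = 1 + 0
  Y: subtree_size = 1 + 0
  V: subtree_size = 1 + 0
Total subtree size of _1: 7

Answer: 7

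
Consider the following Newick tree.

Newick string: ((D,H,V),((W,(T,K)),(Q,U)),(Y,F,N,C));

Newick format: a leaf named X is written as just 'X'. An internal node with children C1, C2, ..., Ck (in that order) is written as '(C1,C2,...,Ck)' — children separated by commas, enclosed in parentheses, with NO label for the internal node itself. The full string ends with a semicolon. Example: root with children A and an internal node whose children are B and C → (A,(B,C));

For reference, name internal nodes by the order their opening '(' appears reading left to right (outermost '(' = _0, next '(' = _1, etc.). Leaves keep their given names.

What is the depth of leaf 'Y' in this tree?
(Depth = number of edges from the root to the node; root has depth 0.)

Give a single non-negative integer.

Answer: 2

Derivation:
Newick: ((D,H,V),((W,(T,K)),(Q,U)),(Y,F,N,C));
Naming internals by '(' encounter order: outermost '(' = _0, next = _1, ...
Query node: Y
Path from root: _0 -> _6 -> Y
Depth of Y: 2 (number of edges from root)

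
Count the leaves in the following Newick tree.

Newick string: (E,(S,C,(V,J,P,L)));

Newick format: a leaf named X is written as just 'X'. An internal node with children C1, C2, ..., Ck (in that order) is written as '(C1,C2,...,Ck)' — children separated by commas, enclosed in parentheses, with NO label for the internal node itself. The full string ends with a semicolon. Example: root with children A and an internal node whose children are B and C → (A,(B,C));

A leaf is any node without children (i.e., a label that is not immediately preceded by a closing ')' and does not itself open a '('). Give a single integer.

Newick: (E,(S,C,(V,J,P,L)));
Scan left-to-right; a leaf is any maximal label run not followed by '(':
  pos 1: leaf 'E' → count = 1
  pos 4: leaf 'S' → count = 2
  pos 6: leaf 'C' → count = 3
  pos 9: leaf 'V' → count = 4
  pos 11: leaf 'J' → count = 5
  pos 13: leaf 'P' → count = 6
  pos 15: leaf 'L' → count = 7
Total leaves: 7

Answer: 7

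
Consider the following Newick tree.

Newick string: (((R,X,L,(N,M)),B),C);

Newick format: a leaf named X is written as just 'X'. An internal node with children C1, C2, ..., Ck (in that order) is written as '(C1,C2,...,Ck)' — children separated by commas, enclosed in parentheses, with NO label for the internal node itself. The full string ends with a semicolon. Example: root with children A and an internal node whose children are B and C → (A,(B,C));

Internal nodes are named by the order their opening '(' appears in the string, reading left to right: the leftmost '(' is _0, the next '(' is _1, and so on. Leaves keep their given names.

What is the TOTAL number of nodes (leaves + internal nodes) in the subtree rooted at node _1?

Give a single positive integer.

Answer: 9

Derivation:
Newick: (((R,X,L,(N,M)),B),C);
Locate _1: it is the '(' at position 1 (the 2nd '(' reading left to right).
Query: subtree rooted at _1
_1: subtree_size = 1 + 8
  _2: subtree_size = 1 + 6
    R: subtree_size = 1 + 0
    X: subtree_size = 1 + 0
    L: subtree_size = 1 + 0
    _3: subtree_size = 1 + 2
      N: subtree_size = 1 + 0
      M: subtree_size = 1 + 0
  B: subtree_size = 1 + 0
Total subtree size of _1: 9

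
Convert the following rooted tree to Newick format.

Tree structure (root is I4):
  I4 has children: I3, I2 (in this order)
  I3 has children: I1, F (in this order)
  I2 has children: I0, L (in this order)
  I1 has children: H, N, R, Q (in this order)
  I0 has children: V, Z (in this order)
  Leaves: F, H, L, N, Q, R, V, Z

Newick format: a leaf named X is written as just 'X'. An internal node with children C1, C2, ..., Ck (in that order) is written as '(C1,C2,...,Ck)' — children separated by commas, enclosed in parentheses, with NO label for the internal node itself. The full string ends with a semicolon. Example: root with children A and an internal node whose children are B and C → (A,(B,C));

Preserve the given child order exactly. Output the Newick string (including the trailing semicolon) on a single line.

Answer: (((H,N,R,Q),F),((V,Z),L));

Derivation:
internal I4 with children ['I3', 'I2']
  internal I3 with children ['I1', 'F']
    internal I1 with children ['H', 'N', 'R', 'Q']
      leaf 'H' → 'H'
      leaf 'N' → 'N'
      leaf 'R' → 'R'
      leaf 'Q' → 'Q'
    → '(H,N,R,Q)'
    leaf 'F' → 'F'
  → '((H,N,R,Q),F)'
  internal I2 with children ['I0', 'L']
    internal I0 with children ['V', 'Z']
      leaf 'V' → 'V'
      leaf 'Z' → 'Z'
    → '(V,Z)'
    leaf 'L' → 'L'
  → '((V,Z),L)'
→ '(((H,N,R,Q),F),((V,Z),L))'
Final: (((H,N,R,Q),F),((V,Z),L));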